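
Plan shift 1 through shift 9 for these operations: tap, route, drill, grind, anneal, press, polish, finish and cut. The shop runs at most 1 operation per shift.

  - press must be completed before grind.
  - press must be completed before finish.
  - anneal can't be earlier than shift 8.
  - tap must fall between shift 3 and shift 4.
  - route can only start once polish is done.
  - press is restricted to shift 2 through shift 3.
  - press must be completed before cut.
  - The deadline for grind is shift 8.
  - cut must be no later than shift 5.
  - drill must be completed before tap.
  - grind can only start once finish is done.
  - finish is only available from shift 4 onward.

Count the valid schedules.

43

Splitting on tap: it can be shift 3 (18), shift 4 (25). Listing each branch's schedules as (route, drill, grind, anneal, press, polish, finish, cut) by shift number:
tap=shift 3: (6,1,8,9,2,4,7,5) (6,1,8,9,2,5,7,4) (7,1,8,9,2,4,6,5) (7,1,8,9,2,5,6,4) (7,1,8,9,2,6,4,5) (7,1,8,9,2,6,5,4) (8,1,6,9,2,7,4,5) (8,1,6,9,2,7,5,4) (8,1,7,9,2,4,6,5) (8,1,7,9,2,5,6,4) (8,1,7,9,2,6,4,5) (8,1,7,9,2,6,5,4) (9,1,6,8,2,7,4,5) (9,1,6,8,2,7,5,4) (9,1,7,8,2,4,6,5) (9,1,7,8,2,5,6,4) (9,1,7,8,2,6,4,5) (9,1,7,8,2,6,5,4) — 18.
tap=shift 4: (6,1,8,9,2,3,7,5) (6,1,8,9,2,5,7,3) (6,1,8,9,3,2,7,5) (6,2,8,9,3,1,7,5) (6,3,8,9,2,1,7,5) (7,1,8,9,2,3,6,5) (7,1,8,9,2,5,6,3) (7,1,8,9,2,6,5,3) (7,1,8,9,3,2,6,5) (7,2,8,9,3,1,6,5) (7,3,8,9,2,1,6,5) (8,1,6,9,2,7,5,3) (8,1,7,9,2,3,6,5) (8,1,7,9,2,5,6,3) (8,1,7,9,2,6,5,3) (8,1,7,9,3,2,6,5) (8,2,7,9,3,1,6,5) (8,3,7,9,2,1,6,5) (9,1,6,8,2,7,5,3) (9,1,7,8,2,3,6,5) (9,1,7,8,2,5,6,3) (9,1,7,8,2,6,5,3) (9,1,7,8,3,2,6,5) (9,2,7,8,3,1,6,5) (9,3,7,8,2,1,6,5) — 25.
Summing: 18 + 25 = 43.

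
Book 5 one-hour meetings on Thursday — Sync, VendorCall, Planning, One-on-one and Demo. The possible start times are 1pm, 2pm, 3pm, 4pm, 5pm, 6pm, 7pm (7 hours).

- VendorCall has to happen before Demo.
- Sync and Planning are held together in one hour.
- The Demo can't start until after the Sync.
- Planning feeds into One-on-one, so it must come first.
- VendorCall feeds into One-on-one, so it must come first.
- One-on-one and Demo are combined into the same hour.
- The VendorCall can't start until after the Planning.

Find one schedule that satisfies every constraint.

Sync -> 1pm; One-on-one -> 3pm; Demo -> 3pm; VendorCall -> 2pm; Planning -> 1pm

Checking: Planning(1pm) before VendorCall(2pm); Sync(1pm) before Demo(3pm); VendorCall(2pm) before Demo(3pm); VendorCall(2pm) before One-on-one(3pm); Planning(1pm) before One-on-one(3pm); One-on-one = Demo = 3pm; Sync = Planning = 1pm.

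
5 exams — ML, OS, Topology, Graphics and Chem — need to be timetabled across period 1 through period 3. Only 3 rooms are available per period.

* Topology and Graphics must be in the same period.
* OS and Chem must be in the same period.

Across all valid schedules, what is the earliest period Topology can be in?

period 1

Topology at period 1 is achievable: Graphics=period 1; OS=period 2; Topology=period 1; Chem=period 2; ML=period 1.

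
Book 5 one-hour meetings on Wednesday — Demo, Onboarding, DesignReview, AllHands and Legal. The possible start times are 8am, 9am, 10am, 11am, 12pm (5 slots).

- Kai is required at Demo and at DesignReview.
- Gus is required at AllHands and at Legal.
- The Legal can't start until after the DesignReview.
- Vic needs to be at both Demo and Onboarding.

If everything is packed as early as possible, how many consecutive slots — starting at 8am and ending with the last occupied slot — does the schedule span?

The precedence chain requires at least 2 distinct slots.
2 works (last occupied slot: 9am): for example DesignReview -> 8am, Onboarding -> 8am, Demo -> 9am, AllHands -> 8am, Legal -> 9am.

2 slots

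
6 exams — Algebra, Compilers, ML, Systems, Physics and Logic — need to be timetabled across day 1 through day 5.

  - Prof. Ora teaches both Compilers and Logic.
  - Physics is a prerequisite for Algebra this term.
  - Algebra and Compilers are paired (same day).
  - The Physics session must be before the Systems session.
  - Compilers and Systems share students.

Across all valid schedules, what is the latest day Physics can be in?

Downstream work caps Physics at day 4.
Physics at day 3 is achievable: Algebra=day 4, Compilers=day 4, ML=day 1, Logic=day 1, Physics=day 3, Systems=day 5.
Nothing later works — the conflict constraints rule out every day after day 3.

day 3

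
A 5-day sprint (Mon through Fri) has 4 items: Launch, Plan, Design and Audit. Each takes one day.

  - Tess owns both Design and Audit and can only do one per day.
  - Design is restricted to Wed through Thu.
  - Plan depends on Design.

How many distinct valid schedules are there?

Splitting on Launch: it can be Mon (12), Tue (12), Wed (12), Thu (12), Fri (12). Listing each branch's schedules as (Plan, Design, Audit):
Launch=Mon: (Thu,Wed,Mon) (Thu,Wed,Tue) (Thu,Wed,Thu) (Thu,Wed,Fri) (Fri,Wed,Mon) (Fri,Wed,Tue) (Fri,Wed,Thu) (Fri,Wed,Fri) (Fri,Thu,Mon) (Fri,Thu,Tue) (Fri,Thu,Wed) (Fri,Thu,Fri) — 12.
Launch=Tue: (Thu,Wed,Mon) (Thu,Wed,Tue) (Thu,Wed,Thu) (Thu,Wed,Fri) (Fri,Wed,Mon) (Fri,Wed,Tue) (Fri,Wed,Thu) (Fri,Wed,Fri) (Fri,Thu,Mon) (Fri,Thu,Tue) (Fri,Thu,Wed) (Fri,Thu,Fri) — 12.
Launch=Wed: (Thu,Wed,Mon) (Thu,Wed,Tue) (Thu,Wed,Thu) (Thu,Wed,Fri) (Fri,Wed,Mon) (Fri,Wed,Tue) (Fri,Wed,Thu) (Fri,Wed,Fri) (Fri,Thu,Mon) (Fri,Thu,Tue) (Fri,Thu,Wed) (Fri,Thu,Fri) — 12.
Launch=Thu: (Thu,Wed,Mon) (Thu,Wed,Tue) (Thu,Wed,Thu) (Thu,Wed,Fri) (Fri,Wed,Mon) (Fri,Wed,Tue) (Fri,Wed,Thu) (Fri,Wed,Fri) (Fri,Thu,Mon) (Fri,Thu,Tue) (Fri,Thu,Wed) (Fri,Thu,Fri) — 12.
Launch=Fri: (Thu,Wed,Mon) (Thu,Wed,Tue) (Thu,Wed,Thu) (Thu,Wed,Fri) (Fri,Wed,Mon) (Fri,Wed,Tue) (Fri,Wed,Thu) (Fri,Wed,Fri) (Fri,Thu,Mon) (Fri,Thu,Tue) (Fri,Thu,Wed) (Fri,Thu,Fri) — 12.
Summing: 12 + 12 + 12 + 12 + 12 = 60.

60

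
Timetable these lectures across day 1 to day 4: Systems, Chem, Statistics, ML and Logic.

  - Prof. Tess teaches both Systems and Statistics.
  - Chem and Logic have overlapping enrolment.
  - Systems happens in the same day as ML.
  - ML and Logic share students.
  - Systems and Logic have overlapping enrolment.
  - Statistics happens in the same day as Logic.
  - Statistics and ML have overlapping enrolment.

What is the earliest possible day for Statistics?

day 1

Statistics at day 1 is achievable: Logic=day 1, ML=day 2, Systems=day 2, Statistics=day 1, Chem=day 2.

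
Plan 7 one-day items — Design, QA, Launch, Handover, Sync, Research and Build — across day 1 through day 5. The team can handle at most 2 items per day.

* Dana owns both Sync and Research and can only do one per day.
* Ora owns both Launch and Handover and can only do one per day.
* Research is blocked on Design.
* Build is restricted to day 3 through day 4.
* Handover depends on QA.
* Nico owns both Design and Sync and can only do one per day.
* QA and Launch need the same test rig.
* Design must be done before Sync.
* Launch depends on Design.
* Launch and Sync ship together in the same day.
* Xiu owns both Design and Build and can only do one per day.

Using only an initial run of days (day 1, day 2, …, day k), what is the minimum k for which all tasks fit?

4

The precedence chain requires at least 2 distinct days.
With at most 2 per day and 7 tasks, at least 4 days are needed.
Build can't be placed before day 3, so the schedule must run through at least day 3.
4 works (last occupied day: day 4): for example Handover=day 3; Research=day 4; Build=day 3; Launch=day 2; QA=day 1; Sync=day 2; Design=day 1.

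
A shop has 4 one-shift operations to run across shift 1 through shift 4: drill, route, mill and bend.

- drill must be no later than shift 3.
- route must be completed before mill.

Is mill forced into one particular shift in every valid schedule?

No

mill can be shift 2 (e.g. mill in shift 2, bend in shift 1, route in shift 1, drill in shift 1) or shift 3 (e.g. route -> shift 1, mill -> shift 3, bend -> shift 1, drill -> shift 1).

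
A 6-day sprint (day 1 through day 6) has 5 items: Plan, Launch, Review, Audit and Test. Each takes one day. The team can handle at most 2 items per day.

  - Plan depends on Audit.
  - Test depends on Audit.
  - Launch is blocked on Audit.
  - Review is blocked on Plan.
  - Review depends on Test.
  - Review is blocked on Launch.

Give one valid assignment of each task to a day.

Audit=day 1; Launch=day 2; Review=day 4; Plan=day 2; Test=day 3

Checking: Audit(day 1) before Test(day 3); Audit(day 1) before Plan(day 2); Test(day 3) before Review(day 4); Launch(day 2) before Review(day 4); Plan(day 2) before Review(day 4); Audit(day 1) before Launch(day 2); max 2 per day (cap 2).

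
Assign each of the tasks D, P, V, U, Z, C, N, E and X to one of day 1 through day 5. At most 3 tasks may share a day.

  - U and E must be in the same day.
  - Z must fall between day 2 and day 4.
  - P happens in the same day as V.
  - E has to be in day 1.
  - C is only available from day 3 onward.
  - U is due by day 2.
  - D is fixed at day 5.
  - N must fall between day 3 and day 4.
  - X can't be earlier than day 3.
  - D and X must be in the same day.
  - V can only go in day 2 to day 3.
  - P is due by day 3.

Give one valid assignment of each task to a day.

C=day 3, Z=day 2, P=day 2, U=day 1, X=day 5, D=day 5, E=day 1, V=day 2, N=day 3

Checking: D = X = day 5; U = E = day 1; P = V = day 2; C=day 3 in [day 3,day 5]; V=day 2 in [day 2,day 3]; N=day 3 in [day 3,day 4]; U=day 1 in [day 1,day 2]; E=day 1 in [day 1,day 1]; X=day 5 in [day 3,day 5]; D=day 5 in [day 5,day 5]; P=day 2 in [day 1,day 3]; Z=day 2 in [day 2,day 4]; max 3 per day (cap 3).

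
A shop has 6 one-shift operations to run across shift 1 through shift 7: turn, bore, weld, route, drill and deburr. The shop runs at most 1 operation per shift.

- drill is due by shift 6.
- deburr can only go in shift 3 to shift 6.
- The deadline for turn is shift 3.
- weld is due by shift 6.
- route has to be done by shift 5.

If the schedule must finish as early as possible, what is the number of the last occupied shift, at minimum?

With at most 1 per shift and 6 operations, at least 6 shifts are needed.
deburr can't be placed before shift 3, so the schedule must run through at least shift 3.
6 works (last occupied shift: shift 6): for example deburr=shift 3, route=shift 2, weld=shift 5, drill=shift 6, turn=shift 1, bore=shift 4.

shift 6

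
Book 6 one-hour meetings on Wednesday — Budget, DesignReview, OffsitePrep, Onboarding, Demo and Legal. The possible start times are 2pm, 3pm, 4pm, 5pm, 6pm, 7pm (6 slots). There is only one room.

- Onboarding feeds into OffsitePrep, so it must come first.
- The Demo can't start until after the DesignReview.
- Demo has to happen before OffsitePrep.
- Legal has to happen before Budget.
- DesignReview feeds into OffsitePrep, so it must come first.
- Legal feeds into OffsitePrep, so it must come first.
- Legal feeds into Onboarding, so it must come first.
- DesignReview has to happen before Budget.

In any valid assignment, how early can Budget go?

4pm

Precedence pushes Budget to at least 3pm.
Budget at 4pm is achievable: OffsitePrep=7pm, Legal=3pm, DesignReview=2pm, Budget=4pm, Onboarding=5pm, Demo=6pm.
Nothing earlier works — the capacity limit rule out every slot before 4pm.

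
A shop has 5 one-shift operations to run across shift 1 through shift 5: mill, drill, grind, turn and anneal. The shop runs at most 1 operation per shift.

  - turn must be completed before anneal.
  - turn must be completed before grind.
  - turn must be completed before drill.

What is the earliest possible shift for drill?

Precedence pushes drill to at least shift 2.
drill at shift 2 is achievable: mill=shift 5, turn=shift 1, grind=shift 3, anneal=shift 4, drill=shift 2.

shift 2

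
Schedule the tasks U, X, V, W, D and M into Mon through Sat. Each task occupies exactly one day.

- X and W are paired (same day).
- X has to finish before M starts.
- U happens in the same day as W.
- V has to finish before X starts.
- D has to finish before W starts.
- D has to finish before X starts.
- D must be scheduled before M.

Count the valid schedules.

Splitting on U: it can be Tue (4), Wed (12), Thu (18), Fri (16). Listing each branch's schedules as (X, V, W, D, M):
U=Tue: (Tue,Mon,Tue,Mon,Wed) (Tue,Mon,Tue,Mon,Thu) (Tue,Mon,Tue,Mon,Fri) (Tue,Mon,Tue,Mon,Sat) — 4.
U=Wed: (Wed,Mon,Wed,Mon,Thu) (Wed,Mon,Wed,Mon,Fri) (Wed,Mon,Wed,Mon,Sat) (Wed,Mon,Wed,Tue,Thu) (Wed,Mon,Wed,Tue,Fri) (Wed,Mon,Wed,Tue,Sat) (Wed,Tue,Wed,Mon,Thu) (Wed,Tue,Wed,Mon,Fri) (Wed,Tue,Wed,Mon,Sat) (Wed,Tue,Wed,Tue,Thu) (Wed,Tue,Wed,Tue,Fri) (Wed,Tue,Wed,Tue,Sat) — 12.
U=Thu: (Thu,Mon,Thu,Mon,Fri) (Thu,Mon,Thu,Mon,Sat) (Thu,Mon,Thu,Tue,Fri) (Thu,Mon,Thu,Tue,Sat) (Thu,Mon,Thu,Wed,Fri) (Thu,Mon,Thu,Wed,Sat) (Thu,Tue,Thu,Mon,Fri) (Thu,Tue,Thu,Mon,Sat) (Thu,Tue,Thu,Tue,Fri) (Thu,Tue,Thu,Tue,Sat) (Thu,Tue,Thu,Wed,Fri) (Thu,Tue,Thu,Wed,Sat) (Thu,Wed,Thu,Mon,Fri) (Thu,Wed,Thu,Mon,Sat) (Thu,Wed,Thu,Tue,Fri) (Thu,Wed,Thu,Tue,Sat) (Thu,Wed,Thu,Wed,Fri) (Thu,Wed,Thu,Wed,Sat) — 18.
U=Fri: (Fri,Mon,Fri,Mon,Sat) (Fri,Mon,Fri,Tue,Sat) (Fri,Mon,Fri,Wed,Sat) (Fri,Mon,Fri,Thu,Sat) (Fri,Tue,Fri,Mon,Sat) (Fri,Tue,Fri,Tue,Sat) (Fri,Tue,Fri,Wed,Sat) (Fri,Tue,Fri,Thu,Sat) (Fri,Wed,Fri,Mon,Sat) (Fri,Wed,Fri,Tue,Sat) (Fri,Wed,Fri,Wed,Sat) (Fri,Wed,Fri,Thu,Sat) (Fri,Thu,Fri,Mon,Sat) (Fri,Thu,Fri,Tue,Sat) (Fri,Thu,Fri,Wed,Sat) (Fri,Thu,Fri,Thu,Sat) — 16.
Summing: 4 + 12 + 18 + 16 = 50.

50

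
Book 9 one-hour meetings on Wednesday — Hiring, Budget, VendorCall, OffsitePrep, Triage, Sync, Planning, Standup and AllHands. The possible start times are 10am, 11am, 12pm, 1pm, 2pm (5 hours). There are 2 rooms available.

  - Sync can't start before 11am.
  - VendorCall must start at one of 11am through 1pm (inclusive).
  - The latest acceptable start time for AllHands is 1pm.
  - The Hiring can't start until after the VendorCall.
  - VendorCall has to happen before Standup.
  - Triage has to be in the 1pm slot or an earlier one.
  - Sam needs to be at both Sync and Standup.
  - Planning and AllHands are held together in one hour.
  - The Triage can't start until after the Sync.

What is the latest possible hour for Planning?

Planning must be in the same hour as AllHands, which can't be after 1pm, so Planning is at most 1pm.
Planning at 1pm is achievable: Hiring=12pm; Budget=10am; Sync=11am; Standup=2pm; Triage=12pm; OffsitePrep=10am; VendorCall=11am; AllHands=1pm; Planning=1pm.

1pm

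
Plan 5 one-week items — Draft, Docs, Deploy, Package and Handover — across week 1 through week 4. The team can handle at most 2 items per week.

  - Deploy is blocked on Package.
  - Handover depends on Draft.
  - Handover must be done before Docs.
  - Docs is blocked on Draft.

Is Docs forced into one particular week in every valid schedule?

Docs can be week 3 (e.g. Docs in week 3, Handover in week 2, Deploy in week 2, Draft in week 1, Package in week 1) or week 4 (e.g. Draft -> week 1, Handover -> week 2, Deploy -> week 2, Package -> week 1, Docs -> week 4).

No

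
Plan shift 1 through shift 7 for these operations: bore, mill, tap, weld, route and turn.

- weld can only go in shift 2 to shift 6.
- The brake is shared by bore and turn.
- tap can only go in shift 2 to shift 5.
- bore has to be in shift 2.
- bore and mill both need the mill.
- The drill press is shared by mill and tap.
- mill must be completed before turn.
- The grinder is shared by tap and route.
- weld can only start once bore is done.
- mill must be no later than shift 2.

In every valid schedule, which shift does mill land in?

mill's window is shift 1–shift 2.
bore is fixed at shift 2, and mill can't share a shift with bore.
So mill must be shift 1.

shift 1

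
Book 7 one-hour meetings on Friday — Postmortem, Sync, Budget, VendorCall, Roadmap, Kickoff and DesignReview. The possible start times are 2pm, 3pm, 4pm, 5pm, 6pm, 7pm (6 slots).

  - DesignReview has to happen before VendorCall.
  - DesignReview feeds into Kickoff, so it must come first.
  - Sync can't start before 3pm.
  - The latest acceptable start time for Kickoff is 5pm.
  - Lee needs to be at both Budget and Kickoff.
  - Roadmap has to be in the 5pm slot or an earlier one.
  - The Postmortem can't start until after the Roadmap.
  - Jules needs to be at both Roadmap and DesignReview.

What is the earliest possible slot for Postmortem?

3pm

Precedence pushes Postmortem to at least 3pm.
Postmortem at 3pm is achievable: DesignReview in 3pm, Sync in 3pm, Postmortem in 3pm, Budget in 2pm, VendorCall in 4pm, Kickoff in 4pm, Roadmap in 2pm.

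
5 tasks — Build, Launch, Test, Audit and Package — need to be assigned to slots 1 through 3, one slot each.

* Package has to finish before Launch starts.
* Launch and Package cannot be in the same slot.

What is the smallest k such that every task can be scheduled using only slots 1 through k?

The precedence chain requires at least 2 distinct slots.
2 works (last occupied slot: 2): for example Launch -> 2, Build -> 1, Audit -> 1, Test -> 1, Package -> 1.

2 slots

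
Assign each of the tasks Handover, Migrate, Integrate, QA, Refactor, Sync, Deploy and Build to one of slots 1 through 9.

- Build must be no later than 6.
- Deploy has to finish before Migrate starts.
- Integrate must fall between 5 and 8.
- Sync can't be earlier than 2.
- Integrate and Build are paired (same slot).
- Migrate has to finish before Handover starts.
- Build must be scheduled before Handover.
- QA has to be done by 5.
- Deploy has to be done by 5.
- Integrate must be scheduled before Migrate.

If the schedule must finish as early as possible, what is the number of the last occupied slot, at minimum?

The precedence chain requires at least 3 distinct slots.
Propagating the time windows through the other constraints, Handover can't land before 7, so the schedule must run through at least slot 7.
7 works (last occupied slot: 7): for example Deploy in 1, Sync in 2, Migrate in 6, QA in 1, Integrate in 5, Refactor in 1, Build in 5, Handover in 7.

slot 7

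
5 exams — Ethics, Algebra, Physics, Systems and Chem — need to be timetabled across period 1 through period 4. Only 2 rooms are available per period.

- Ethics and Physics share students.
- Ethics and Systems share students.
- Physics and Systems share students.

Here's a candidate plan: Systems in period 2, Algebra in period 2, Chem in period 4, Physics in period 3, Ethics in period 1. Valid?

Physics and Systems share students — holds.
Only 2 rooms are available per period — holds.
Ethics and Systems share students — holds.
Ethics and Physics share students — holds.

Valid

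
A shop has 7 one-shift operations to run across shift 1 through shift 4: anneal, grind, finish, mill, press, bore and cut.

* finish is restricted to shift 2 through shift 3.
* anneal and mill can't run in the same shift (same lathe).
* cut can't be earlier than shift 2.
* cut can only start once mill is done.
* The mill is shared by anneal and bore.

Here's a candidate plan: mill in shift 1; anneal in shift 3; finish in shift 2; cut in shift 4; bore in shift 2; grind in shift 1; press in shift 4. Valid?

Valid

cut can only start once mill is done — holds.
cut can't be earlier than shift 2 — holds.
finish is restricted to shift 2 through shift 3 — holds.
anneal and mill can't run in the same shift (same lathe) — holds.
The mill is shared by anneal and bore — holds.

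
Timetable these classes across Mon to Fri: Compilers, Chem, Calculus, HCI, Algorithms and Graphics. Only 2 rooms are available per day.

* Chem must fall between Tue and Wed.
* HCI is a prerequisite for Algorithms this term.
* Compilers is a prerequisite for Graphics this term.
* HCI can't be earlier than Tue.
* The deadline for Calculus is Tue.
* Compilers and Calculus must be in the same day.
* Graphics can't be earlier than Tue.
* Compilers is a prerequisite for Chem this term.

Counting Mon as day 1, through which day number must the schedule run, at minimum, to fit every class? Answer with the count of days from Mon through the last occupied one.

3

The precedence chain requires at least 2 distinct days.
With at most 2 per day and 6 classes, at least 3 days are needed.
Propagating the time windows through the other constraints, Algorithms can't land before Wed — that is day 3 counting from Mon — so the schedule must run through at least 3 days.
3 works (last occupied day: Wed): for example Graphics -> Wed; Calculus -> Mon; Compilers -> Mon; HCI -> Tue; Algorithms -> Wed; Chem -> Tue.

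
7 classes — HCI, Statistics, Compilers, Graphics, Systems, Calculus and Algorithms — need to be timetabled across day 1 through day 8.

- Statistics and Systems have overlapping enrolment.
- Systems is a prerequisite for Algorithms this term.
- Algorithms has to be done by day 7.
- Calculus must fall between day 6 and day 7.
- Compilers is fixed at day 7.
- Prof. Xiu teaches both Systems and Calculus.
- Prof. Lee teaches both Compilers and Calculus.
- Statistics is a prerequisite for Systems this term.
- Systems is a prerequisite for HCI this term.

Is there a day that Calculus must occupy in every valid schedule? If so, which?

Calculus's window is day 6–day 7.
Compilers is fixed at day 7, and Calculus can't share a day with Compilers.
So Calculus must be day 6.

day 6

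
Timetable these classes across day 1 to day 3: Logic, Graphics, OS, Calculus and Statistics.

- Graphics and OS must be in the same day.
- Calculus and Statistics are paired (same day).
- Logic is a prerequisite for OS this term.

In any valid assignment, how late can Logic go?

Downstream work caps Logic at day 2.
Logic at day 2 is achievable: Graphics=day 3, OS=day 3, Logic=day 2, Calculus=day 1, Statistics=day 1.

day 2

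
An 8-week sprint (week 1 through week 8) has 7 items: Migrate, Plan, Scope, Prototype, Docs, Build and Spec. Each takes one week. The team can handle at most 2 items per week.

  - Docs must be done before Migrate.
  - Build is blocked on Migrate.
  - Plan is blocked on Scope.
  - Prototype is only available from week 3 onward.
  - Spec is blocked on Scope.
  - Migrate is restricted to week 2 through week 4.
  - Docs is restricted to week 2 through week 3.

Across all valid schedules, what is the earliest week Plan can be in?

Precedence pushes Plan to at least week 2.
Plan at week 2 is achievable: Build=week 4, Docs=week 2, Spec=week 4, Migrate=week 3, Prototype=week 3, Scope=week 1, Plan=week 2.

week 2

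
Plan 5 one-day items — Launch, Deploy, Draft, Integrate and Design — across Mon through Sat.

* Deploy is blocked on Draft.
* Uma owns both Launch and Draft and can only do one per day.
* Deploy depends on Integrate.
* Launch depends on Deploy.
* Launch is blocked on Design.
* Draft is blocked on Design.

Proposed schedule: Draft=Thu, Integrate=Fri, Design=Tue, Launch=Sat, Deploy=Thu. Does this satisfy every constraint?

Deploy is blocked on Draft — violated.
Deploy depends on Integrate — violated.
Launch is blocked on Design — holds.
Uma owns both Launch and Draft and can only do one per day — holds.
Draft is blocked on Design — holds.
Launch depends on Deploy — holds.

No. Deploy depends on Integrate is not satisfied.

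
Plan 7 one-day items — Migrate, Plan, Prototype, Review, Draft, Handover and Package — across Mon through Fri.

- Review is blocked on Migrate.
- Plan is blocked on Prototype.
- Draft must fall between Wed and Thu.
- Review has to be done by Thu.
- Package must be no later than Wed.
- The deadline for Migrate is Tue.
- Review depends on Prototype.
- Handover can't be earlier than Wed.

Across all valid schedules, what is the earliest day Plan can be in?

Tue

Precedence pushes Plan to at least Tue.
Plan at Tue is achievable: Package -> Mon, Prototype -> Mon, Migrate -> Mon, Handover -> Wed, Draft -> Wed, Plan -> Tue, Review -> Tue.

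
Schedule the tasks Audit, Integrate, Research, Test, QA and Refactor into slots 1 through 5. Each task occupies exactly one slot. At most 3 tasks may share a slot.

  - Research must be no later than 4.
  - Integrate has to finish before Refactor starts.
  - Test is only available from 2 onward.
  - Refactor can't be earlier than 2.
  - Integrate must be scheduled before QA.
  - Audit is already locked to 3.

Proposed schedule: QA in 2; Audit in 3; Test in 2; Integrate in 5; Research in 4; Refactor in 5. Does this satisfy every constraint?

Integrate must be scheduled before QA — violated.
Research must be no later than 4 — holds.
Audit is already locked to 3 — holds.
At most 3 tasks may share a slot — holds.
Integrate has to finish before Refactor starts — violated.
Test is only available from 2 onward — holds.
Refactor can't be earlier than 2 — holds.

Invalid. Integrate must be scheduled before QA.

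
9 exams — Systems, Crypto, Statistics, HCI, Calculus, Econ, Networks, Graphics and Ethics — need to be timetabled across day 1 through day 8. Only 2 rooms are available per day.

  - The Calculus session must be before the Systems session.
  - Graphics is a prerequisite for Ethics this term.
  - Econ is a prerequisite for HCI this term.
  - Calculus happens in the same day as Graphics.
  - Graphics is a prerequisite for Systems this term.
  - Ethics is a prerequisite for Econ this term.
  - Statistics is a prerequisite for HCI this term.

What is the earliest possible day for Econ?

Precedence pushes Econ to at least day 3; downstream work caps Econ at day 7.
Econ at day 3 is achievable: Econ -> day 3, Graphics -> day 1, HCI -> day 4, Statistics -> day 3, Systems -> day 2, Crypto -> day 4, Networks -> day 5, Ethics -> day 2, Calculus -> day 1.

day 3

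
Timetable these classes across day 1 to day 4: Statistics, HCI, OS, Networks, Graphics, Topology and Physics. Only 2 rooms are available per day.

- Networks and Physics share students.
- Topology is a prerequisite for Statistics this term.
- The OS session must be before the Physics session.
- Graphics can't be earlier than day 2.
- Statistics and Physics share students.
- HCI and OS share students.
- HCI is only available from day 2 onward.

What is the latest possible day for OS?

Downstream work caps OS at day 3.
OS at day 3 is achievable: OS=day 3, Topology=day 1, HCI=day 2, Physics=day 4, Networks=day 1, Statistics=day 3, Graphics=day 2.

day 3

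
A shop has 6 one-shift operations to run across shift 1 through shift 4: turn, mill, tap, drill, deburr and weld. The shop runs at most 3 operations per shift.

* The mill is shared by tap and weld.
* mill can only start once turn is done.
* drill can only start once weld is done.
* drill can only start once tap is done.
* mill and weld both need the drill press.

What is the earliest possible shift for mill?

Precedence pushes mill to at least shift 2.
mill at shift 2 is achievable: mill -> shift 2, weld -> shift 1, tap -> shift 2, drill -> shift 3, deburr -> shift 1, turn -> shift 1.

shift 2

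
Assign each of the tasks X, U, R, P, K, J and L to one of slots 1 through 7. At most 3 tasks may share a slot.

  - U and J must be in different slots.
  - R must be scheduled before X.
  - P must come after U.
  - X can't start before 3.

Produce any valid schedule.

X in 3, K in 1, L in 2, R in 1, J in 2, U in 1, P in 2

Checking: R(1) before X(3); U(1) before P(2); U(1) != J(2); X=3 in [3,7]; max 3 per slot (cap 3).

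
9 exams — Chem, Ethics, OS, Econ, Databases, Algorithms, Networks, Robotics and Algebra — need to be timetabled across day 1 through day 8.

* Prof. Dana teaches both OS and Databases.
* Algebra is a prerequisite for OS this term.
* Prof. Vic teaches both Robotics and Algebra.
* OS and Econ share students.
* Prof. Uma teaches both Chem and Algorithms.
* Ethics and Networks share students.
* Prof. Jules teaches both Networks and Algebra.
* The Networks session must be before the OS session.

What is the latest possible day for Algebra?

day 7

Downstream work caps Algebra at day 7.
Algebra at day 7 is achievable: OS=day 8; Econ=day 1; Networks=day 1; Algorithms=day 2; Algebra=day 7; Robotics=day 1; Ethics=day 2; Chem=day 1; Databases=day 1.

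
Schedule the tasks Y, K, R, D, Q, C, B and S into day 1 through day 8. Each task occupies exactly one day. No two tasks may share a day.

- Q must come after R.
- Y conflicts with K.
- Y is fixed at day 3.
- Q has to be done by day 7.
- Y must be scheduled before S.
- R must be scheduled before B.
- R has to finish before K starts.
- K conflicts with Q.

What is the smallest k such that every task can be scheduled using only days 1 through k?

8

The precedence chain requires at least 2 distinct days.
With at most 1 per day and 8 tasks, at least 8 days are needed.
Propagating the time windows through the other constraints, S can't land before day 4, so the schedule must run through at least day 4.
8 works (last occupied day: day 8): for example R in day 1; S in day 6; B in day 5; K in day 4; Y in day 3; C in day 8; Q in day 2; D in day 7.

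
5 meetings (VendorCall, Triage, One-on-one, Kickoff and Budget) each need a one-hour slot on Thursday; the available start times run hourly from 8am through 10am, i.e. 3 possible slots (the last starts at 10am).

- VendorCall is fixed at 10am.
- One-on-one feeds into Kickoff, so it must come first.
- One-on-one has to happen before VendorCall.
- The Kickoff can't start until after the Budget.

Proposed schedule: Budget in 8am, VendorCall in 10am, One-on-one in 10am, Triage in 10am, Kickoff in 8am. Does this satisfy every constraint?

One-on-one feeds into Kickoff, so it must come first — violated.
One-on-one has to happen before VendorCall — violated.
VendorCall is fixed at 10am — holds.
The Kickoff can't start until after the Budget — violated.

No — it violates: One-on-one feeds into Kickoff, so it must come first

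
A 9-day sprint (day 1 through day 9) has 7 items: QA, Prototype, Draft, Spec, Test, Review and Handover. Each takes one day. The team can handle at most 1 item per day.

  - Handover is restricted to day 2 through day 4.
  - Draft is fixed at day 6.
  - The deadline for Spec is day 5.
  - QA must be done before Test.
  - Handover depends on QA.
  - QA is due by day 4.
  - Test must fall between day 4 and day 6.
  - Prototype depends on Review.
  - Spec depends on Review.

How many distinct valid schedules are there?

Splitting on QA: it can be day 1 (15), day 2 (9), day 3 (3). Listing each branch's schedules as (Prototype, Draft, Spec, Test, Review, Handover) by day number:
QA=day 1: (7,6,3,5,2,4) (7,6,4,5,2,3) (7,6,4,5,3,2) (7,6,5,4,2,3) (7,6,5,4,3,2) (8,6,3,5,2,4) (8,6,4,5,2,3) (8,6,4,5,3,2) (8,6,5,4,2,3) (8,6,5,4,3,2) (9,6,3,5,2,4) (9,6,4,5,2,3) (9,6,4,5,3,2) (9,6,5,4,2,3) (9,6,5,4,3,2) — 15.
QA=day 2: (7,6,3,5,1,4) (7,6,4,5,1,3) (7,6,5,4,1,3) (8,6,3,5,1,4) (8,6,4,5,1,3) (8,6,5,4,1,3) (9,6,3,5,1,4) (9,6,4,5,1,3) (9,6,5,4,1,3) — 9.
QA=day 3: (7,6,2,5,1,4) (8,6,2,5,1,4) (9,6,2,5,1,4) — 3.
Summing: 15 + 9 + 3 = 27.

27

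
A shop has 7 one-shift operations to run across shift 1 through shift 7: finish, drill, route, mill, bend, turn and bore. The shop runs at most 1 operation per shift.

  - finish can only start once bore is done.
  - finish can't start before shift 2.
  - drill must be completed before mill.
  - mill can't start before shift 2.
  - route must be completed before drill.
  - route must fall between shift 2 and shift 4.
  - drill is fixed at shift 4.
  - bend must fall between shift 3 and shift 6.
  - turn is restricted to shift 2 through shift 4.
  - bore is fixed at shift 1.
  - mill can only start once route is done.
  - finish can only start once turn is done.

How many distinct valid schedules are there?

8

Splitting on finish: it can be shift 5 (2), shift 6 (2), shift 7 (4). Listing each branch's schedules as (drill, route, mill, bend, turn, bore) by shift number:
finish=shift 5: (4,2,7,6,3,1) (4,3,7,6,2,1) — 2.
finish=shift 6: (4,2,7,5,3,1) (4,3,7,5,2,1) — 2.
finish=shift 7: (4,2,5,6,3,1) (4,2,6,5,3,1) (4,3,5,6,2,1) (4,3,6,5,2,1) — 4.
Summing: 2 + 2 + 4 = 8.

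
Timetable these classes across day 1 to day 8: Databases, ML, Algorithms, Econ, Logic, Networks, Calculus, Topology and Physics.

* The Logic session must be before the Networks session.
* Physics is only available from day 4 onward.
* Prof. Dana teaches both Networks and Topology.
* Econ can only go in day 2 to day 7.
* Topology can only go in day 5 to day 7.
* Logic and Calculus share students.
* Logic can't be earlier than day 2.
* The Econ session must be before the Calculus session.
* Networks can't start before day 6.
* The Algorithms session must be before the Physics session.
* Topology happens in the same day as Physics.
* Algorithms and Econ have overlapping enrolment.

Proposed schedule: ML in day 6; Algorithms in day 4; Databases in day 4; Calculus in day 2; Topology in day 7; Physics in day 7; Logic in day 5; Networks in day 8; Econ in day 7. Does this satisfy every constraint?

Prof. Dana teaches both Networks and Topology — holds.
The Algorithms session must be before the Physics session — holds.
The Logic session must be before the Networks session — holds.
Econ can only go in day 2 to day 7 — holds.
Topology happens in the same day as Physics — holds.
Logic can't be earlier than day 2 — holds.
Topology can only go in day 5 to day 7 — holds.
Physics is only available from day 4 onward — holds.
The Econ session must be before the Calculus session — violated.
Logic and Calculus share students — holds.
Networks can't start before day 6 — holds.
Algorithms and Econ have overlapping enrolment — holds.

Invalid. The Econ session must be before the Calculus session.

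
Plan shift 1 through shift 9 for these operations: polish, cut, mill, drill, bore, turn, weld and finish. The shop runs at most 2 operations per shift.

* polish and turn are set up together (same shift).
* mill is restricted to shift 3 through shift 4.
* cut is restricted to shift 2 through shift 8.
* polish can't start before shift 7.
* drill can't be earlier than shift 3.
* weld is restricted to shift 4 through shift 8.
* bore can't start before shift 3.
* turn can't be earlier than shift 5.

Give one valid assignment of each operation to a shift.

cut=shift 2, mill=shift 3, finish=shift 1, drill=shift 3, bore=shift 4, polish=shift 7, weld=shift 4, turn=shift 7

Checking: polish = turn = shift 7; turn=shift 7 in [shift 5,shift 9]; polish=shift 7 in [shift 7,shift 9]; cut=shift 2 in [shift 2,shift 8]; drill=shift 3 in [shift 3,shift 9]; weld=shift 4 in [shift 4,shift 8]; bore=shift 4 in [shift 3,shift 9]; mill=shift 3 in [shift 3,shift 4]; max 2 per shift (cap 2).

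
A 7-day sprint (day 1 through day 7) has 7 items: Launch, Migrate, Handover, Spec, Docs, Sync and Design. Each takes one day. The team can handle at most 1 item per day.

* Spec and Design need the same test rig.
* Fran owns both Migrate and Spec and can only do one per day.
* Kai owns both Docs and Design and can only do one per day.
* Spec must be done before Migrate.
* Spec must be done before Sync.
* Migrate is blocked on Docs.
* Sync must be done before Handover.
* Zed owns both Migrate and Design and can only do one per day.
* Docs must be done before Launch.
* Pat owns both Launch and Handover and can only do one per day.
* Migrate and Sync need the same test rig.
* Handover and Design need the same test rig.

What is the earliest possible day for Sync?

day 2

Precedence pushes Sync to at least day 2; downstream work caps Sync at day 6.
Sync at day 2 is achievable: Launch=day 5; Design=day 7; Migrate=day 4; Spec=day 1; Sync=day 2; Docs=day 3; Handover=day 6.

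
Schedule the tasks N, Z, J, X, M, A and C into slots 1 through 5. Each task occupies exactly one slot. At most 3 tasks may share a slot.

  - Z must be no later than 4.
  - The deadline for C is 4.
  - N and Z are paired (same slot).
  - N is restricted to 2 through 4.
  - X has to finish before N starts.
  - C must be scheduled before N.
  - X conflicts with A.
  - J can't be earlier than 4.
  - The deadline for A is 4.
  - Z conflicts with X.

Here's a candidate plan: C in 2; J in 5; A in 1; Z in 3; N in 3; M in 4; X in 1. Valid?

No. X conflicts with A is not satisfied.

The deadline for A is 4 — holds.
N is restricted to 2 through 4 — holds.
Z must be no later than 4 — holds.
The deadline for C is 4 — holds.
X has to finish before N starts — holds.
N and Z are paired (same slot) — holds.
At most 3 tasks may share a slot — holds.
Z conflicts with X — holds.
C must be scheduled before N — holds.
J can't be earlier than 4 — holds.
X conflicts with A — violated.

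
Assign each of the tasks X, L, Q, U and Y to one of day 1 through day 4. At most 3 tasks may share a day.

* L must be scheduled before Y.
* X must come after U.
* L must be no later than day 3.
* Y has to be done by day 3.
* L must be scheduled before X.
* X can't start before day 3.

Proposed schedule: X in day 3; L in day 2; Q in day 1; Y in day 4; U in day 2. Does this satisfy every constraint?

X must come after U — holds.
L must be scheduled before X — holds.
L must be no later than day 3 — holds.
At most 3 tasks may share a day — holds.
X can't start before day 3 — holds.
Y has to be done by day 3 — violated.
L must be scheduled before Y — holds.

No — it violates: Y has to be done by day 3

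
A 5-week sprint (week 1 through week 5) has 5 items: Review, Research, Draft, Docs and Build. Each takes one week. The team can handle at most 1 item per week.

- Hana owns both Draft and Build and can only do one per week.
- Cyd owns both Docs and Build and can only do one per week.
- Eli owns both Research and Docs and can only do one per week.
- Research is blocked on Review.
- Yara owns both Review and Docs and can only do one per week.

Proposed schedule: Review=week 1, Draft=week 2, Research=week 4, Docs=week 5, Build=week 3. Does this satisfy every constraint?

Cyd owns both Docs and Build and can only do one per week — holds.
Hana owns both Draft and Build and can only do one per week — holds.
Yara owns both Review and Docs and can only do one per week — holds.
Research is blocked on Review — holds.
Eli owns both Research and Docs and can only do one per week — holds.
The team can handle at most 1 item per week — holds.

Valid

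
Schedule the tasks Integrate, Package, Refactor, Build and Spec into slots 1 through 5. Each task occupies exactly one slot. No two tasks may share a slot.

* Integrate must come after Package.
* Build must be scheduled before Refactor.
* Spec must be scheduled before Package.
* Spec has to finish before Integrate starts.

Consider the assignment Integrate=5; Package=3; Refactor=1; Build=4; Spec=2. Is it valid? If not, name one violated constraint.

No — it violates: Build must be scheduled before Refactor

Integrate must come after Package — holds.
No two tasks may share a slot — holds.
Spec has to finish before Integrate starts — holds.
Build must be scheduled before Refactor — violated.
Spec must be scheduled before Package — holds.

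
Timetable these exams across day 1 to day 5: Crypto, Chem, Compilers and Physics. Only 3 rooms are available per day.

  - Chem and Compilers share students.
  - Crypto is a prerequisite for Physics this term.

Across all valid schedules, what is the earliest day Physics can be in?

day 2

Precedence pushes Physics to at least day 2.
Physics at day 2 is achievable: Crypto -> day 1; Physics -> day 2; Compilers -> day 2; Chem -> day 1.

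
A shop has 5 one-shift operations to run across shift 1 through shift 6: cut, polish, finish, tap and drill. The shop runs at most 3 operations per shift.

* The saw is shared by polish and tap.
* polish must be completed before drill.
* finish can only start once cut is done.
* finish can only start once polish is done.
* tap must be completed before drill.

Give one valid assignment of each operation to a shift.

cut=shift 1, tap=shift 2, finish=shift 2, polish=shift 1, drill=shift 3

Checking: tap(shift 2) before drill(shift 3); polish(shift 1) before drill(shift 3); cut(shift 1) before finish(shift 2); polish(shift 1) before finish(shift 2); polish(shift 1) != tap(shift 2); max 2 per shift (cap 3).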